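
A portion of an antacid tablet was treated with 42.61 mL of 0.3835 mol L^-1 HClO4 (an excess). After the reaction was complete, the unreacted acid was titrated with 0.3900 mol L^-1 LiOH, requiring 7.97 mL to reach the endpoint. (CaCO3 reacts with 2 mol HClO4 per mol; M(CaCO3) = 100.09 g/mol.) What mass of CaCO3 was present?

Total n(HClO4) added = 0.3835 x 0.04261 = 0.01634 mol.
n(LiOH) used = 0.3900 x 0.007970 = 0.003108 mol, which equals the excess n(HClO4).
So n(HClO4) consumed by the sample = 0.01634 - 0.003108 = 0.01323 mol.
n(CaCO3) = 0.01323 / 2 = 0.006616 mol.
mass = 0.006616 mol x 100.09 g/mol = 0.662 g.

0.662 g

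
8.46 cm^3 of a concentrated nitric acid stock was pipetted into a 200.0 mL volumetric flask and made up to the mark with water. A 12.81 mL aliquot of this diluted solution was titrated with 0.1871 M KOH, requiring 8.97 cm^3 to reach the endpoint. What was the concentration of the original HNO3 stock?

n(KOH) = 0.1871 x 0.008970 = 0.001678 mol.
n(HNO3) in the aliquot = 0.001678 mol.
[diluted HNO3] = 0.001678 / 0.01281 = 0.1310 M.
Dilution factor = 200.0/8.460 = 23.64, so [stock] = 0.1310 x 23.64 = 3.10 M.

3.10 M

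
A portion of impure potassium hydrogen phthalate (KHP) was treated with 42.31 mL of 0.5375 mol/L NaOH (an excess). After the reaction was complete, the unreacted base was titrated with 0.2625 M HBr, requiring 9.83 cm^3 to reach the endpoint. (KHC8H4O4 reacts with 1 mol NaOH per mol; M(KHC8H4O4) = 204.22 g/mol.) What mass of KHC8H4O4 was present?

4.12 g

Total n(NaOH) added = 0.5375 x 0.04231 = 0.02274 mol.
n(HBr) used = 0.2625 x 0.009830 = 0.002580 mol, which equals the excess n(NaOH).
So n(NaOH) consumed by the sample = 0.02274 - 0.002580 = 0.02016 mol.
n(KHC8H4O4) = 0.02016 / 1 = 0.02016 mol.
mass = 0.02016 mol x 204.22 g/mol = 4.12 g.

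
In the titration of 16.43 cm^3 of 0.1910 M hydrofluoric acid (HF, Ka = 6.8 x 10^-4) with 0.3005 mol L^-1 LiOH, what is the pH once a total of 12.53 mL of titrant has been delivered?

12.34

n(acid) = 0.1910 x 0.01643 = 0.003138 mol; n(LiOH) added = 0.3005 x 0.01253 = 0.003765 mol.
Base is in excess by 0.003765 - 0.003138 = 0.0006271 mol in a total volume of 0.02896 L.
[OH^-] = 0.0006271/0.02896 = 0.02166 M, so pOH = 1.66 and pH = 14.00 - 1.66 = 12.34.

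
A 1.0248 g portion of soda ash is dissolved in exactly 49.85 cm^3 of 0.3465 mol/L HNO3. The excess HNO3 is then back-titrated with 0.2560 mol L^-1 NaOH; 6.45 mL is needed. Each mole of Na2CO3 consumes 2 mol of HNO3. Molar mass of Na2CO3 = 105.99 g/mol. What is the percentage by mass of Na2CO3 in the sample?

Total n(HNO3) added = 0.3465 x 0.04985 = 0.01727 mol.
n(NaOH) used = 0.2560 x 0.006450 = 0.001651 mol, which equals the excess n(HNO3).
So n(HNO3) consumed by the sample = 0.01727 - 0.001651 = 0.01562 mol.
n(Na2CO3) = 0.01562 / 2 = 0.007811 mol.
mass Na2CO3 = 0.007811 x 105.99 = 0.8279 g, so %Na2CO3 = 0.8279/1.0248 x 100 = 80.8%.

80.8%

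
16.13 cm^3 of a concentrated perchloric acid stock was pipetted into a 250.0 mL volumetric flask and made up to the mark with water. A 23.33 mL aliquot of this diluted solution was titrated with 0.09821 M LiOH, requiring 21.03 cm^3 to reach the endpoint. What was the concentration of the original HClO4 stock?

n(LiOH) = 0.09821 x 0.02103 = 0.002065 mol.
n(HClO4) in the aliquot = 0.002065 mol.
[diluted HClO4] = 0.002065 / 0.02333 = 0.08853 M.
Dilution factor = 250.0/16.13 = 15.50, so [stock] = 0.08853 x 15.50 = 1.37 M.

1.37 M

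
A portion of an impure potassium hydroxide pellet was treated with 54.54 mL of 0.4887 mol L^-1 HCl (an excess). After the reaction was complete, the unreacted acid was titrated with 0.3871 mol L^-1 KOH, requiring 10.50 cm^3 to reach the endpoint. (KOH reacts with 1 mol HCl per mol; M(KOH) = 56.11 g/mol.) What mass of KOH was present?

1.27 g

Total n(HCl) added = 0.4887 x 0.05454 = 0.02665 mol.
n(KOH) used = 0.3871 x 0.01050 = 0.004065 mol, which equals the excess n(HCl).
So n(HCl) consumed by the sample = 0.02665 - 0.004065 = 0.02259 mol.
n(KOH) = 0.02259 / 1 = 0.02259 mol.
mass = 0.02259 mol x 56.11 g/mol = 1.27 g.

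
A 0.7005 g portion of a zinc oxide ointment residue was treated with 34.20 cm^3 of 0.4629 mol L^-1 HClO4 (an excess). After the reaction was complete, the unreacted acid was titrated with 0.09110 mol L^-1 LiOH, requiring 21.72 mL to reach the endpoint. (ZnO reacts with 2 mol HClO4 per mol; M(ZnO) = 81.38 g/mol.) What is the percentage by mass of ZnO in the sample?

Total n(HClO4) added = 0.4629 x 0.03420 = 0.01583 mol.
n(LiOH) used = 0.09110 x 0.02172 = 0.001979 mol, which equals the excess n(HClO4).
So n(HClO4) consumed by the sample = 0.01583 - 0.001979 = 0.01385 mol.
n(ZnO) = 0.01385 / 2 = 0.006926 mol.
mass ZnO = 0.006926 x 81.38 = 0.5637 g, so %ZnO = 0.5637/0.7005 x 100 = 80.5%.

80.5%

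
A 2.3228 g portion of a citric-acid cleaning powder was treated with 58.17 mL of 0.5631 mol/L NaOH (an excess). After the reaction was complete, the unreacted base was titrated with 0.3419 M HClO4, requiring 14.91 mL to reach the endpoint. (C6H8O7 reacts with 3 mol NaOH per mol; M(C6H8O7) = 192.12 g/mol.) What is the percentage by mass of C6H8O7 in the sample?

Total n(NaOH) added = 0.5631 x 0.05817 = 0.03276 mol.
n(HClO4) used = 0.3419 x 0.01491 = 0.005098 mol, which equals the excess n(NaOH).
So n(NaOH) consumed by the sample = 0.03276 - 0.005098 = 0.02766 mol.
n(C6H8O7) = 0.02766 / 3 = 0.009219 mol.
mass C6H8O7 = 0.009219 x 192.12 = 1.771 g, so %C6H8O7 = 1.771/2.3228 x 100 = 76.3%.

76.3%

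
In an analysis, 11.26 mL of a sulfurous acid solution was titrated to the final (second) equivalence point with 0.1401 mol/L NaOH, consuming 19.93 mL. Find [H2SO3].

0.124 M

n(NaOH) = 0.1401 x 0.01993 = 0.002792 mol.
At the final (second) equivalence point, 2 mol OH^- react per mol H2SO3, so n(H2SO3) = 0.002792 / 2 = 0.001396 mol.
[H2SO3] = 0.001396 / 0.01126 L = 0.124 M.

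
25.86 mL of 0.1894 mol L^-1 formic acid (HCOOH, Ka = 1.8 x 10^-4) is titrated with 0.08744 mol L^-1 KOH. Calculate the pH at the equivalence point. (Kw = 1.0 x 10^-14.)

8.26

n(HCOOH) = 0.1894 x 0.02586 = 0.004898 mol; V(KOH) at equivalence = 0.004898/0.08744 = 0.05601 L.
At equivalence all the acid is converted to HCOO-; total volume = 0.02586 + 0.05601 = 0.08187 L, so [HCOO-] = 0.004898/0.08187 = 0.05982 M.
Kb = Kw/Ka = 1.0e-14 / 1.8 x 10^-4 = 5.56e-11.
[OH^-] = sqrt(Kb x [HCOO-]) = sqrt(5.56e-11 x 0.05982) = 1.82e-6 M.
pOH = 5.74, so pH = 14.00 - 5.74 = 8.26.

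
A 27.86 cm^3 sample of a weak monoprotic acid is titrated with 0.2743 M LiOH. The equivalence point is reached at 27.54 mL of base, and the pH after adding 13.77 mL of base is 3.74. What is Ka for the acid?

13.77 mL is half of the equivalence volume, so this is the half-equivalence point where [HA] = [A^-].
At half-equivalence pH = pKa, so pKa = 3.74.
Ka = 10^(-3.74) = 1.8 x 10^-4.

1.8 x 10^-4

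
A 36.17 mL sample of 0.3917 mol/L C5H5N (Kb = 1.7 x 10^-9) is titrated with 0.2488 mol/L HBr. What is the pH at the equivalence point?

n(C5H5N) = 0.3917 x 0.03617 = 0.01417 mol; V(HBr) at equivalence = 0.01417/0.2488 = 0.05694 L.
At equivalence the base is fully converted to C5H5NH+; total volume = 0.09311 L, so [C5H5NH+] = 0.01417/0.09311 = 0.1522 M.
Ka(C5H5NH+) = Kw/Kb = 1.0e-14 / 1.7 x 10^-9 = 5.88e-6.
[H^+] = sqrt(Ka x [C5H5NH+]) = sqrt(5.88e-6 x 0.1522) = 0.000946 M.
pH = -log(0.000946) = 3.02.

3.02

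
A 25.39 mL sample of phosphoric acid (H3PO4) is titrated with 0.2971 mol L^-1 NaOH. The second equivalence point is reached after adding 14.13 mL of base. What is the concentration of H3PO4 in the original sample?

n(NaOH) = 0.2971 x 0.01413 = 0.004198 mol.
At the second equivalence point, 2 mol OH^- react per mol H3PO4, so n(H3PO4) = 0.004198 / 2 = 0.002099 mol.
[H3PO4] = 0.002099 / 0.02539 L = 0.0827 M.

0.0827 M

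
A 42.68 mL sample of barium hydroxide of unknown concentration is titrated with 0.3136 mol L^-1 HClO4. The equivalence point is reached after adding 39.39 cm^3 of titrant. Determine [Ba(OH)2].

0.145 M

n(HClO4) delivered = 0.3136 x 0.03939 = 0.01235 mol.
The reaction is 1 Ba(OH)2 + 2 HClO4, so n(Ba(OH)2) = 0.01235 x 1/2 = 0.006176 mol.
[Ba(OH)2] = 0.006176 mol / 0.04268 L = 0.145 M.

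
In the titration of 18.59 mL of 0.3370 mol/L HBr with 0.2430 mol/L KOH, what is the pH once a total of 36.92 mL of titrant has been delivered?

12.69

n(acid) = 0.3370 x 0.01859 = 0.006265 mol; n(KOH) added = 0.2430 x 0.03692 = 0.008972 mol.
Base is in excess by 0.008972 - 0.006265 = 0.002707 mol in a total volume of 0.05551 L.
[OH^-] = 0.002707/0.05551 = 0.04876 M, so pOH = 1.31 and pH = 14.00 - 1.31 = 12.69.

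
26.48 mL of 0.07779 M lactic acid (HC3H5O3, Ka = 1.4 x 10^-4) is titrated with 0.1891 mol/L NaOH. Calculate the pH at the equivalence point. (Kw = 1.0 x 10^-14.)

8.30

n(HC3H5O3) = 0.07779 x 0.02648 = 0.002060 mol; V(NaOH) at equivalence = 0.002060/0.1891 = 0.01089 L.
At equivalence all the acid is converted to C3H5O3-; total volume = 0.02648 + 0.01089 = 0.03737 L, so [C3H5O3-] = 0.002060/0.03737 = 0.05512 M.
Kb = Kw/Ka = 1.0e-14 / 1.4 x 10^-4 = 7.14e-11.
[OH^-] = sqrt(Kb x [C3H5O3-]) = sqrt(7.14e-11 x 0.05512) = 1.98e-6 M.
pOH = 5.70, so pH = 14.00 - 5.70 = 8.30.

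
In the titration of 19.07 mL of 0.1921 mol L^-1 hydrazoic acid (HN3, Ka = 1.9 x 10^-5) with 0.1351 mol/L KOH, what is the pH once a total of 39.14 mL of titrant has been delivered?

12.45

n(acid) = 0.1921 x 0.01907 = 0.003663 mol; n(KOH) added = 0.1351 x 0.03914 = 0.005288 mol.
Base is in excess by 0.005288 - 0.003663 = 0.001624 mol in a total volume of 0.05821 L.
[OH^-] = 0.001624/0.05821 = 0.02791 M, so pOH = 1.55 and pH = 14.00 - 1.55 = 12.45.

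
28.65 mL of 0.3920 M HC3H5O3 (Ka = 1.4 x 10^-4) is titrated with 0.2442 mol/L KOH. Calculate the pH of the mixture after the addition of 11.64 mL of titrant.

Initial n(HC3H5O3) = 0.3920 x 0.02865 = 0.01123 mol.
n(KOH) added = 0.2442 x 0.01164 = 0.002842 mol, converting that many moles of HC3H5O3 to C3H5O3-.
Remaining n(HC3H5O3) = 0.008388 mol; n(C3H5O3-) = 0.002842 mol.
By Henderson-Hasselbalch, pH = pKa + log([A^-]/[HA]) = 3.85 + log(0.002842/0.008388) = 3.85 + (-0.47) = 3.38.

3.38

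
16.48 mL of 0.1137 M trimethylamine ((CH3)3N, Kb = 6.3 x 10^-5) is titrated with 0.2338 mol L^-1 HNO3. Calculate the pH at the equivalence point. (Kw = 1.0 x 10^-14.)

5.46

n((CH3)3N) = 0.1137 x 0.01648 = 0.001874 mol; V(HNO3) at equivalence = 0.001874/0.2338 = 0.008014 L.
At equivalence the base is fully converted to (CH3)3NH+; total volume = 0.02449 L, so [(CH3)3NH+] = 0.001874/0.02449 = 0.07650 M.
Ka((CH3)3NH+) = Kw/Kb = 1.0e-14 / 6.3 x 10^-5 = 1.59e-10.
[H^+] = sqrt(Ka x [(CH3)3NH+]) = sqrt(1.59e-10 x 0.07650) = 3.48e-6 M.
pH = -log(3.48e-6) = 5.46.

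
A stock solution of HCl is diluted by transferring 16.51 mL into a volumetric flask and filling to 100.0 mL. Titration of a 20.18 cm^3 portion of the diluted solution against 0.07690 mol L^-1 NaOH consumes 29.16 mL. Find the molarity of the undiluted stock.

0.673 M

n(NaOH) = 0.07690 x 0.02916 = 0.002242 mol.
n(HCl) in the aliquot = 0.002242 mol.
[diluted HCl] = 0.002242 / 0.02018 = 0.1111 M.
Dilution factor = 100.0/16.51 = 6.057, so [stock] = 0.1111 x 6.057 = 0.673 M.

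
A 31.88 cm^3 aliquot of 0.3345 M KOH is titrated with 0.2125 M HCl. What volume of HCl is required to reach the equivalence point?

50.2 mL

n(KOH) = 0.3345 mol/L x 0.03188 L = 0.01066 mol.
At equivalence n(HCl) = n(KOH) = 0.01066 mol.
V(HCl) = 0.01066 / 0.2125 = 0.05018 L = 50.2 mL.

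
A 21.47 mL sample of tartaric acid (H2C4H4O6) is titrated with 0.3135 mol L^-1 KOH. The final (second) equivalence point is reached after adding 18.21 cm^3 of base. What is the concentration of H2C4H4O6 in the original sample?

0.133 M

n(KOH) = 0.3135 x 0.01821 = 0.005709 mol.
At the final (second) equivalence point, 2 mol OH^- react per mol H2C4H4O6, so n(H2C4H4O6) = 0.005709 / 2 = 0.002854 mol.
[H2C4H4O6] = 0.002854 / 0.02147 L = 0.133 M.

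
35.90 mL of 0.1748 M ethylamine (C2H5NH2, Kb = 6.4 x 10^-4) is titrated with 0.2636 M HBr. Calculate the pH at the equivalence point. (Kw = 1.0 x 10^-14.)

n(C2H5NH2) = 0.1748 x 0.03590 = 0.006275 mol; V(HBr) at equivalence = 0.006275/0.2636 = 0.02381 L.
At equivalence the base is fully converted to C2H5NH3+; total volume = 0.05971 L, so [C2H5NH3+] = 0.006275/0.05971 = 0.1051 M.
Ka(C2H5NH3+) = Kw/Kb = 1.0e-14 / 6.4 x 10^-4 = 1.56e-11.
[H^+] = sqrt(Ka x [C2H5NH3+]) = sqrt(1.56e-11 x 0.1051) = 1.28e-6 M.
pH = -log(1.28e-6) = 5.89.

5.89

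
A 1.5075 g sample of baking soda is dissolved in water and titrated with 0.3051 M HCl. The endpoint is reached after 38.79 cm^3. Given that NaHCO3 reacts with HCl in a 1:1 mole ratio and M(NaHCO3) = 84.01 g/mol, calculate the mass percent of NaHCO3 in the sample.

n(HCl) = 0.3051 x 0.03879 = 0.01183 mol.
n(NaHCO3) = 0.01183 / 1 = 0.01183 mol.
mass of NaHCO3 = 0.01183 x 84.01 = 0.9942 g.
% purity = 0.9942 / 1.5075 x 100 = 66.0%.

66.0%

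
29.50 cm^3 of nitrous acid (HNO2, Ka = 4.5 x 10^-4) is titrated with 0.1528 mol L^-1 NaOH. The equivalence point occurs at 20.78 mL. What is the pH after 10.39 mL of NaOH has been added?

3.35

10.39 mL is exactly half the equivalence volume (20.78/2), i.e. the half-equivalence point.
There, n(HA) = n(A^-), so pH = pKa = -log(4.5 x 10^-4) = 3.35.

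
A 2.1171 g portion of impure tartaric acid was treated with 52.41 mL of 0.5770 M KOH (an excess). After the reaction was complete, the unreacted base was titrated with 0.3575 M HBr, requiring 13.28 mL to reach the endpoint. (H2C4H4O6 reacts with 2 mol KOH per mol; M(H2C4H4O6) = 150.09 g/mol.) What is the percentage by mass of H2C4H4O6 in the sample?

90.4%

Total n(KOH) added = 0.5770 x 0.05241 = 0.03024 mol.
n(HBr) used = 0.3575 x 0.01328 = 0.004748 mol, which equals the excess n(KOH).
So n(KOH) consumed by the sample = 0.03024 - 0.004748 = 0.02549 mol.
n(H2C4H4O6) = 0.02549 / 2 = 0.01275 mol.
mass H2C4H4O6 = 0.01275 x 150.09 = 1.913 g, so %H2C4H4O6 = 1.913/2.1171 x 100 = 90.4%.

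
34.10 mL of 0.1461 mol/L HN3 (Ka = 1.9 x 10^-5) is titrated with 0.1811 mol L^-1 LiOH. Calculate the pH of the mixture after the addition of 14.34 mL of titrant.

Initial n(HN3) = 0.1461 x 0.03410 = 0.004982 mol.
n(LiOH) added = 0.1811 x 0.01434 = 0.002597 mol, converting that many moles of HN3 to N3-.
Remaining n(HN3) = 0.002385 mol; n(N3-) = 0.002597 mol.
By Henderson-Hasselbalch, pH = pKa + log([A^-]/[HA]) = 4.72 + log(0.002597/0.002385) = 4.72 + (+0.04) = 4.76.

4.76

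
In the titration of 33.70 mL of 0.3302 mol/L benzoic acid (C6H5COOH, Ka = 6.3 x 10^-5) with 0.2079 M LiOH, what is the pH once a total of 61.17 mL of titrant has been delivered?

n(acid) = 0.3302 x 0.03370 = 0.01113 mol; n(LiOH) added = 0.2079 x 0.06117 = 0.01272 mol.
Base is in excess by 0.01272 - 0.01113 = 0.001590 mol in a total volume of 0.09487 L.
[OH^-] = 0.001590/0.09487 = 0.01675 M, so pOH = 1.78 and pH = 14.00 - 1.78 = 12.22.

12.22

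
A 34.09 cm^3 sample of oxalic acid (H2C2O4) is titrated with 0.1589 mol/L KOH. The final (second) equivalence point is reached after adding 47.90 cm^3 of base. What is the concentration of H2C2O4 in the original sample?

n(KOH) = 0.1589 x 0.04790 = 0.007611 mol.
At the final (second) equivalence point, 2 mol OH^- react per mol H2C2O4, so n(H2C2O4) = 0.007611 / 2 = 0.003806 mol.
[H2C2O4] = 0.003806 / 0.03409 L = 0.112 M.

0.112 M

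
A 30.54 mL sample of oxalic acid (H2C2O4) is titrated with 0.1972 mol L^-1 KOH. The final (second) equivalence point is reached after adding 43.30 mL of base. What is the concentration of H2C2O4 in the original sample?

0.140 M

n(KOH) = 0.1972 x 0.04330 = 0.008539 mol.
At the final (second) equivalence point, 2 mol OH^- react per mol H2C2O4, so n(H2C2O4) = 0.008539 / 2 = 0.004269 mol.
[H2C2O4] = 0.004269 / 0.03054 L = 0.140 M.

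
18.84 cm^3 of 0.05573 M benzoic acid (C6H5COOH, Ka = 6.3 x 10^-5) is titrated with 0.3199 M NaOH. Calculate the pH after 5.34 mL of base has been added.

12.43

n(acid) = 0.05573 x 0.01884 = 0.001050 mol; n(NaOH) added = 0.3199 x 0.005340 = 0.001708 mol.
Base is in excess by 0.001708 - 0.001050 = 0.0006583 mol in a total volume of 0.02418 L.
[OH^-] = 0.0006583/0.02418 = 0.02723 M, so pOH = 1.57 and pH = 14.00 - 1.57 = 12.43.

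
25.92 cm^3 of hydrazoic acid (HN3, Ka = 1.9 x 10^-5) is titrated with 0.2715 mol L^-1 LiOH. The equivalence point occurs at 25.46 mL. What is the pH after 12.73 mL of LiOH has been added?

4.72

12.73 mL is exactly half the equivalence volume (25.46/2), i.e. the half-equivalence point.
There, n(HA) = n(A^-), so pH = pKa = -log(1.9 x 10^-5) = 4.72.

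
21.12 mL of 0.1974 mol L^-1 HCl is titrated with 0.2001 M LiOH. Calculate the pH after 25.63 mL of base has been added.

12.31

n(acid) = 0.1974 x 0.02112 = 0.004169 mol; n(LiOH) added = 0.2001 x 0.02563 = 0.005129 mol.
Base is in excess by 0.005129 - 0.004169 = 0.0009595 mol in a total volume of 0.04675 L.
[OH^-] = 0.0009595/0.04675 = 0.02052 M, so pOH = 1.69 and pH = 14.00 - 1.69 = 12.31.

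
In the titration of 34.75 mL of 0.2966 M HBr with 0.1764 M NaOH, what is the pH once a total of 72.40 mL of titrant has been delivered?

n(acid) = 0.2966 x 0.03475 = 0.01031 mol; n(NaOH) added = 0.1764 x 0.07240 = 0.01277 mol.
Base is in excess by 0.01277 - 0.01031 = 0.002465 mol in a total volume of 0.1072 L.
[OH^-] = 0.002465/0.1072 = 0.02300 M, so pOH = 1.64 and pH = 14.00 - 1.64 = 12.36.

12.36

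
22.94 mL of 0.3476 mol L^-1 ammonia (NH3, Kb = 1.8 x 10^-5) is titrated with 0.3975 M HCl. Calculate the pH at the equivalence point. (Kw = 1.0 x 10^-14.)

4.99

n(NH3) = 0.3476 x 0.02294 = 0.007974 mol; V(HCl) at equivalence = 0.007974/0.3975 = 0.02006 L.
At equivalence the base is fully converted to NH4+; total volume = 0.04300 L, so [NH4+] = 0.007974/0.04300 = 0.1854 M.
Ka(NH4+) = Kw/Kb = 1.0e-14 / 1.8 x 10^-5 = 5.56e-10.
[H^+] = sqrt(Ka x [NH4+]) = sqrt(5.56e-10 x 0.1854) = 1.01e-5 M.
pH = -log(1.01e-5) = 4.99.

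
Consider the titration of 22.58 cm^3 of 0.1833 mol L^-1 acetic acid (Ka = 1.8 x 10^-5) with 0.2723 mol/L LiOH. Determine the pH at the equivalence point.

n(CH3COOH) = 0.1833 x 0.02258 = 0.004139 mol; V(LiOH) at equivalence = 0.004139/0.2723 = 0.01520 L.
At equivalence all the acid is converted to CH3COO-; total volume = 0.02258 + 0.01520 = 0.03778 L, so [CH3COO-] = 0.004139/0.03778 = 0.1096 M.
Kb = Kw/Ka = 1.0e-14 / 1.8 x 10^-5 = 5.56e-10.
[OH^-] = sqrt(Kb x [CH3COO-]) = sqrt(5.56e-10 x 0.1096) = 7.80e-6 M.
pOH = 5.11, so pH = 14.00 - 5.11 = 8.89.

8.89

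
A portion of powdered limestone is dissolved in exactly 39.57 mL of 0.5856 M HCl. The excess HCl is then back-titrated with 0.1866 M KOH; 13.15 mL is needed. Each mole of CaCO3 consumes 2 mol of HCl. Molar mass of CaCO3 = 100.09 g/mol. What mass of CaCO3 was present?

Total n(HCl) added = 0.5856 x 0.03957 = 0.02317 mol.
n(KOH) used = 0.1866 x 0.01315 = 0.002454 mol, which equals the excess n(HCl).
So n(HCl) consumed by the sample = 0.02317 - 0.002454 = 0.02072 mol.
n(CaCO3) = 0.02072 / 2 = 0.01036 mol.
mass = 0.01036 mol x 100.09 g/mol = 1.04 g.

1.04 g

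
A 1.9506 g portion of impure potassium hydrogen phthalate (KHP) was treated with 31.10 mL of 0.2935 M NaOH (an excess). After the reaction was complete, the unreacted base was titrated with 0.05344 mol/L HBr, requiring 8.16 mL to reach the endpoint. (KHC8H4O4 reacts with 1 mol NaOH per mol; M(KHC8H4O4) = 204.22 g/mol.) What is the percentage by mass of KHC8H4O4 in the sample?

91.0%

Total n(NaOH) added = 0.2935 x 0.03110 = 0.009128 mol.
n(HBr) used = 0.05344 x 0.008160 = 0.0004361 mol, which equals the excess n(NaOH).
So n(NaOH) consumed by the sample = 0.009128 - 0.0004361 = 0.008692 mol.
n(KHC8H4O4) = 0.008692 / 1 = 0.008692 mol.
mass KHC8H4O4 = 0.008692 x 204.22 = 1.775 g, so %KHC8H4O4 = 1.775/1.9506 x 100 = 91.0%.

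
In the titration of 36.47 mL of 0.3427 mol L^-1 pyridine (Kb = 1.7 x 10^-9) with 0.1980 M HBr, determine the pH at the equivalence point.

n(C5H5N) = 0.3427 x 0.03647 = 0.01250 mol; V(HBr) at equivalence = 0.01250/0.1980 = 0.06312 L.
At equivalence the base is fully converted to C5H5NH+; total volume = 0.09959 L, so [C5H5NH+] = 0.01250/0.09959 = 0.1255 M.
Ka(C5H5NH+) = Kw/Kb = 1.0e-14 / 1.7 x 10^-9 = 5.88e-6.
[H^+] = sqrt(Ka x [C5H5NH+]) = sqrt(5.88e-6 x 0.1255) = 0.000859 M.
pH = -log(0.000859) = 3.07.

3.07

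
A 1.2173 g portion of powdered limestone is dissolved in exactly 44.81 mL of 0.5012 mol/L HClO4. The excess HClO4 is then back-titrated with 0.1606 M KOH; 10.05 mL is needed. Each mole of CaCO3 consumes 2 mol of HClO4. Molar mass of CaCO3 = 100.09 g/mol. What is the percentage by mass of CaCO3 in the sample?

85.7%

Total n(HClO4) added = 0.5012 x 0.04481 = 0.02246 mol.
n(KOH) used = 0.1606 x 0.01005 = 0.001614 mol, which equals the excess n(HClO4).
So n(HClO4) consumed by the sample = 0.02246 - 0.001614 = 0.02084 mol.
n(CaCO3) = 0.02084 / 2 = 0.01042 mol.
mass CaCO3 = 0.01042 x 100.09 = 1.043 g, so %CaCO3 = 1.043/1.2173 x 100 = 85.7%.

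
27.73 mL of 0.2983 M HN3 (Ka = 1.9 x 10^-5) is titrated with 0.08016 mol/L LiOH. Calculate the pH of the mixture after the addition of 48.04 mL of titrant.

Initial n(HN3) = 0.2983 x 0.02773 = 0.008272 mol.
n(LiOH) added = 0.08016 x 0.04804 = 0.003851 mol, converting that many moles of HN3 to N3-.
Remaining n(HN3) = 0.004421 mol; n(N3-) = 0.003851 mol.
By Henderson-Hasselbalch, pH = pKa + log([A^-]/[HA]) = 4.72 + log(0.003851/0.004421) = 4.72 + (-0.06) = 4.66.

4.66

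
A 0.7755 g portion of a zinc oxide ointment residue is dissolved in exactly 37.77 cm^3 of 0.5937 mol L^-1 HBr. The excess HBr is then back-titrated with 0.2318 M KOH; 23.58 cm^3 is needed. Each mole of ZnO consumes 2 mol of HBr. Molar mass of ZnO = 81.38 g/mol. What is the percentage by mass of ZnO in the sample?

89.0%

Total n(HBr) added = 0.5937 x 0.03777 = 0.02242 mol.
n(KOH) used = 0.2318 x 0.02358 = 0.005466 mol, which equals the excess n(HBr).
So n(HBr) consumed by the sample = 0.02242 - 0.005466 = 0.01696 mol.
n(ZnO) = 0.01696 / 2 = 0.008479 mol.
mass ZnO = 0.008479 x 81.38 = 0.6900 g, so %ZnO = 0.6900/0.7755 x 100 = 89.0%.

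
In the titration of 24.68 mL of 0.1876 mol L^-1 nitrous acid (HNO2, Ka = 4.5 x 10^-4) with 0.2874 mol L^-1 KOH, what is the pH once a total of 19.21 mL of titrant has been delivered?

n(acid) = 0.1876 x 0.02468 = 0.004630 mol; n(KOH) added = 0.2874 x 0.01921 = 0.005521 mol.
Base is in excess by 0.005521 - 0.004630 = 0.0008910 mol in a total volume of 0.04389 L.
[OH^-] = 0.0008910/0.04389 = 0.02030 M, so pOH = 1.69 and pH = 14.00 - 1.69 = 12.31.

12.31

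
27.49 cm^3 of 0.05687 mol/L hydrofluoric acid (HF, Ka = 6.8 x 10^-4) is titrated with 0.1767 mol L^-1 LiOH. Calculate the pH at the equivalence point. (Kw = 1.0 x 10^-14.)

7.90

n(HF) = 0.05687 x 0.02749 = 0.001563 mol; V(LiOH) at equivalence = 0.001563/0.1767 = 0.008848 L.
At equivalence all the acid is converted to F-; total volume = 0.02749 + 0.008848 = 0.03634 L, so [F-] = 0.001563/0.03634 = 0.04302 M.
Kb = Kw/Ka = 1.0e-14 / 6.8 x 10^-4 = 1.47e-11.
[OH^-] = sqrt(Kb x [F-]) = sqrt(1.47e-11 x 0.04302) = 7.95e-7 M.
pOH = 6.10, so pH = 14.00 - 6.10 = 7.90.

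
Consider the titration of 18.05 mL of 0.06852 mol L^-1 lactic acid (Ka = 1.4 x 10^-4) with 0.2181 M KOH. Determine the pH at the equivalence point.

8.29

n(HC3H5O3) = 0.06852 x 0.01805 = 0.001237 mol; V(KOH) at equivalence = 0.001237/0.2181 = 0.005671 L.
At equivalence all the acid is converted to C3H5O3-; total volume = 0.01805 + 0.005671 = 0.02372 L, so [C3H5O3-] = 0.001237/0.02372 = 0.05214 M.
Kb = Kw/Ka = 1.0e-14 / 1.4 x 10^-4 = 7.14e-11.
[OH^-] = sqrt(Kb x [C3H5O3-]) = sqrt(7.14e-11 x 0.05214) = 1.93e-6 M.
pOH = 5.71, so pH = 14.00 - 5.71 = 8.29.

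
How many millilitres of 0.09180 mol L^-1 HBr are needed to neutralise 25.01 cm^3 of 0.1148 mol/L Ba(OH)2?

n(Ba(OH)2) = 0.1148 mol/L x 0.02501 L = 0.002871 mol.
The neutralisation is 1 Ba(OH)2 : 2 HBr, so n(HBr) = 0.002871 x 2/1 = 0.005742 mol.
V(HBr) = 0.005742 / 0.09180 = 0.06255 L = 62.6 mL.

62.6 mL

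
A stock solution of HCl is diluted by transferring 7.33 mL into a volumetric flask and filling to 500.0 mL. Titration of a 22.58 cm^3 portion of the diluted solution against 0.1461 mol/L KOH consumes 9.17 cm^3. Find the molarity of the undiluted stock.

n(KOH) = 0.1461 x 0.009170 = 0.001340 mol.
n(HCl) in the aliquot = 0.001340 mol.
[diluted HCl] = 0.001340 / 0.02258 = 0.05933 M.
Dilution factor = 500.0/7.330 = 68.21, so [stock] = 0.05933 x 68.21 = 4.05 M.

4.05 M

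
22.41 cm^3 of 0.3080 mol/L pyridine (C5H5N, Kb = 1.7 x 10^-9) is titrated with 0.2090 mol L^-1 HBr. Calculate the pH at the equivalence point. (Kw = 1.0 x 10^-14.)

n(C5H5N) = 0.3080 x 0.02241 = 0.006902 mol; V(HBr) at equivalence = 0.006902/0.2090 = 0.03303 L.
At equivalence the base is fully converted to C5H5NH+; total volume = 0.05544 L, so [C5H5NH+] = 0.006902/0.05544 = 0.1245 M.
Ka(C5H5NH+) = Kw/Kb = 1.0e-14 / 1.7 x 10^-9 = 5.88e-6.
[H^+] = sqrt(Ka x [C5H5NH+]) = sqrt(5.88e-6 x 0.1245) = 0.000856 M.
pH = -log(0.000856) = 3.07.

3.07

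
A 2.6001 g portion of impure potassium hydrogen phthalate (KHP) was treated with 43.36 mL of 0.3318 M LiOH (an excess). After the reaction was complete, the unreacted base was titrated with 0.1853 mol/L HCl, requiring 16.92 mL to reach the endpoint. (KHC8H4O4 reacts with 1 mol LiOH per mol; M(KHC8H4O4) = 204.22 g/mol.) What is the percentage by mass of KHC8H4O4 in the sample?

Total n(LiOH) added = 0.3318 x 0.04336 = 0.01439 mol.
n(HCl) used = 0.1853 x 0.01692 = 0.003135 mol, which equals the excess n(LiOH).
So n(LiOH) consumed by the sample = 0.01439 - 0.003135 = 0.01125 mol.
n(KHC8H4O4) = 0.01125 / 1 = 0.01125 mol.
mass KHC8H4O4 = 0.01125 x 204.22 = 2.298 g, so %KHC8H4O4 = 2.298/2.6001 x 100 = 88.4%.

88.4%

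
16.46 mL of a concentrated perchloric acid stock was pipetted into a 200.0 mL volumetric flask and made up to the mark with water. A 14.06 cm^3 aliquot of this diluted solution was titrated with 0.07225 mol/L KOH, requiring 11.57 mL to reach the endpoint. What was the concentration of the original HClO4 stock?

0.722 M

n(KOH) = 0.07225 x 0.01157 = 0.0008359 mol.
n(HClO4) in the aliquot = 0.0008359 mol.
[diluted HClO4] = 0.0008359 / 0.01406 = 0.05945 M.
Dilution factor = 200.0/16.46 = 12.15, so [stock] = 0.05945 x 12.15 = 0.722 M.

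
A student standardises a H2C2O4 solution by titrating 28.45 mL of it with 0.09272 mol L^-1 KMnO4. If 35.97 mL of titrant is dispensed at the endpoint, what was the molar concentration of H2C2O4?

0.293 M

n(KMnO4) = 0.09272 x 0.03597 = 0.003335 mol.
From the balanced equation, 2 mol KMnO4 reacts with 5 mol H2C2O4, so n(H2C2O4) = 0.003335 x 5/2 = 0.008338 mol.
[H2C2O4] = 0.008338 / 0.02845 L = 0.293 M.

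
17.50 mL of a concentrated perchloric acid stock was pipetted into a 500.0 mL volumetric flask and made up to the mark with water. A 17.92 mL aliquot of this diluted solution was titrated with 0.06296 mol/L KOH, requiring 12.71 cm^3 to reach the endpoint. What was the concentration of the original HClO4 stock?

n(KOH) = 0.06296 x 0.01271 = 0.0008002 mol.
n(HClO4) in the aliquot = 0.0008002 mol.
[diluted HClO4] = 0.0008002 / 0.01792 = 0.04466 M.
Dilution factor = 500.0/17.50 = 28.57, so [stock] = 0.04466 x 28.57 = 1.28 M.

1.28 M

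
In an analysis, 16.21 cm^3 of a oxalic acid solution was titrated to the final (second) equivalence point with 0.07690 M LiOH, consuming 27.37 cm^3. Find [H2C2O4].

0.0649 M

n(LiOH) = 0.07690 x 0.02737 = 0.002105 mol.
At the final (second) equivalence point, 2 mol OH^- react per mol H2C2O4, so n(H2C2O4) = 0.002105 / 2 = 0.001052 mol.
[H2C2O4] = 0.001052 / 0.01621 L = 0.0649 M.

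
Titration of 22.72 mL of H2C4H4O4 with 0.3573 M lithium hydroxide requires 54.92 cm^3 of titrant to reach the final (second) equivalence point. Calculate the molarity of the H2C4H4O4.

0.432 M

n(LiOH) = 0.3573 x 0.05492 = 0.01962 mol.
At the final (second) equivalence point, 2 mol OH^- react per mol H2C4H4O4, so n(H2C4H4O4) = 0.01962 / 2 = 0.009811 mol.
[H2C4H4O4] = 0.009811 / 0.02272 L = 0.432 M.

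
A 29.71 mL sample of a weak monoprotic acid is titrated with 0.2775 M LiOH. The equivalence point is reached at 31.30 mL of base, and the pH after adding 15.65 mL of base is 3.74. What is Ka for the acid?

15.65 mL is half of the equivalence volume, so this is the half-equivalence point where [HA] = [A^-].
At half-equivalence pH = pKa, so pKa = 3.74.
Ka = 10^(-3.74) = 1.8 x 10^-4.

1.8 x 10^-4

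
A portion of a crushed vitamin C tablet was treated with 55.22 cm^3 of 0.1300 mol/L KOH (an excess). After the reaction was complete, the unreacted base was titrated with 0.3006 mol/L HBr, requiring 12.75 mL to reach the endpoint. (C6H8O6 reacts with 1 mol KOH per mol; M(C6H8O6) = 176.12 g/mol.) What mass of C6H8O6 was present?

0.589 g

Total n(KOH) added = 0.1300 x 0.05522 = 0.007179 mol.
n(HBr) used = 0.3006 x 0.01275 = 0.003833 mol, which equals the excess n(KOH).
So n(KOH) consumed by the sample = 0.007179 - 0.003833 = 0.003346 mol.
n(C6H8O6) = 0.003346 / 1 = 0.003346 mol.
mass = 0.003346 mol x 176.12 g/mol = 0.589 g.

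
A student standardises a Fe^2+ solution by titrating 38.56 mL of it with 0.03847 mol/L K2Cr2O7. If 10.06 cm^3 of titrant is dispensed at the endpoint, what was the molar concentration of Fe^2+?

0.0602 M

n(K2Cr2O7) = 0.03847 x 0.01006 = 0.0003870 mol.
From the balanced equation, 1 mol K2Cr2O7 reacts with 6 mol Fe^2+, so n(Fe^2+) = 0.0003870 x 6/1 = 0.002322 mol.
[Fe^2+] = 0.002322 / 0.03856 L = 0.0602 M.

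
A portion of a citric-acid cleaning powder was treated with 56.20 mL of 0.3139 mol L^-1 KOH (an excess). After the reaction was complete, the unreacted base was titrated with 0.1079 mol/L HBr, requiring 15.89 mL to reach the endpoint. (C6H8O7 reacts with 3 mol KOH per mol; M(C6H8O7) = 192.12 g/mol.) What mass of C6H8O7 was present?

1.02 g

Total n(KOH) added = 0.3139 x 0.05620 = 0.01764 mol.
n(HBr) used = 0.1079 x 0.01589 = 0.001715 mol, which equals the excess n(KOH).
So n(KOH) consumed by the sample = 0.01764 - 0.001715 = 0.01593 mol.
n(C6H8O7) = 0.01593 / 3 = 0.005309 mol.
mass = 0.005309 mol x 192.12 g/mol = 1.02 g.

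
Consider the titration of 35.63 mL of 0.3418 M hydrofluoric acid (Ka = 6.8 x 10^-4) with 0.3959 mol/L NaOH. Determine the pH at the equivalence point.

8.22

n(HF) = 0.3418 x 0.03563 = 0.01218 mol; V(NaOH) at equivalence = 0.01218/0.3959 = 0.03076 L.
At equivalence all the acid is converted to F-; total volume = 0.03563 + 0.03076 = 0.06639 L, so [F-] = 0.01218/0.06639 = 0.1834 M.
Kb = Kw/Ka = 1.0e-14 / 6.8 x 10^-4 = 1.47e-11.
[OH^-] = sqrt(Kb x [F-]) = sqrt(1.47e-11 x 0.1834) = 1.64e-6 M.
pOH = 5.78, so pH = 14.00 - 5.78 = 8.22.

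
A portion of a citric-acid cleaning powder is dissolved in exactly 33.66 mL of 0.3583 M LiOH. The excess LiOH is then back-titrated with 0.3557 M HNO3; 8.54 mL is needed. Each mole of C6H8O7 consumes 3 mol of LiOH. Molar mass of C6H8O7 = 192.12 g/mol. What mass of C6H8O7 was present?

Total n(LiOH) added = 0.3583 x 0.03366 = 0.01206 mol.
n(HNO3) used = 0.3557 x 0.008540 = 0.003038 mol, which equals the excess n(LiOH).
So n(LiOH) consumed by the sample = 0.01206 - 0.003038 = 0.009023 mol.
n(C6H8O7) = 0.009023 / 3 = 0.003008 mol.
mass = 0.003008 mol x 192.12 g/mol = 0.578 g.

0.578 g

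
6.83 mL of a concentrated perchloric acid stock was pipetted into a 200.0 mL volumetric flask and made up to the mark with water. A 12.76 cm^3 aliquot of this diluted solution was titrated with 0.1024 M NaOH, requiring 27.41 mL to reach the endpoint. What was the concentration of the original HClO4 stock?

6.44 M

n(NaOH) = 0.1024 x 0.02741 = 0.002807 mol.
n(HClO4) in the aliquot = 0.002807 mol.
[diluted HClO4] = 0.002807 / 0.01276 = 0.2200 M.
Dilution factor = 200.0/6.830 = 29.28, so [stock] = 0.2200 x 29.28 = 6.44 M.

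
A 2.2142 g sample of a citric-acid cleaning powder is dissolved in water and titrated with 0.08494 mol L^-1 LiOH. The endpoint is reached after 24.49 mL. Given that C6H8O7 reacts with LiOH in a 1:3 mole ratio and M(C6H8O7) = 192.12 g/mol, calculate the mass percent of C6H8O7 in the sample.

n(LiOH) = 0.08494 x 0.02449 = 0.002080 mol.
n(C6H8O7) = 0.002080 / 3 = 0.0006934 mol.
mass of C6H8O7 = 0.0006934 x 192.12 = 0.1332 g.
% purity = 0.1332 / 2.2142 x 100 = 6.02%.

6.02%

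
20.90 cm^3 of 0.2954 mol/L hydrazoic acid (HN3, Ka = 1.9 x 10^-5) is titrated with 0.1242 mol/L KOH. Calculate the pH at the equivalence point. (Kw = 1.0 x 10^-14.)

8.83

n(HN3) = 0.2954 x 0.02090 = 0.006174 mol; V(KOH) at equivalence = 0.006174/0.1242 = 0.04971 L.
At equivalence all the acid is converted to N3-; total volume = 0.02090 + 0.04971 = 0.07061 L, so [N3-] = 0.006174/0.07061 = 0.08744 M.
Kb = Kw/Ka = 1.0e-14 / 1.9 x 10^-5 = 5.26e-10.
[OH^-] = sqrt(Kb x [N3-]) = sqrt(5.26e-10 x 0.08744) = 6.78e-6 M.
pOH = 5.17, so pH = 14.00 - 5.17 = 8.83.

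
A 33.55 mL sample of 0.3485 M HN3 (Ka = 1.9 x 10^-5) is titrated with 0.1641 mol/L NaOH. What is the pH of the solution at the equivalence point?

8.88

n(HN3) = 0.3485 x 0.03355 = 0.01169 mol; V(NaOH) at equivalence = 0.01169/0.1641 = 0.07125 L.
At equivalence all the acid is converted to N3-; total volume = 0.03355 + 0.07125 = 0.1048 L, so [N3-] = 0.01169/0.1048 = 0.1116 M.
Kb = Kw/Ka = 1.0e-14 / 1.9 x 10^-5 = 5.26e-10.
[OH^-] = sqrt(Kb x [N3-]) = sqrt(5.26e-10 x 0.1116) = 7.66e-6 M.
pOH = 5.12, so pH = 14.00 - 5.12 = 8.88.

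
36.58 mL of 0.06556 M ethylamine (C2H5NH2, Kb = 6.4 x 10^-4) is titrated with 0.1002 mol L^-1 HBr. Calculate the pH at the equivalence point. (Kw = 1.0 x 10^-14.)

6.10

n(C2H5NH2) = 0.06556 x 0.03658 = 0.002398 mol; V(HBr) at equivalence = 0.002398/0.1002 = 0.02393 L.
At equivalence the base is fully converted to C2H5NH3+; total volume = 0.06051 L, so [C2H5NH3+] = 0.002398/0.06051 = 0.03963 M.
Ka(C2H5NH3+) = Kw/Kb = 1.0e-14 / 6.4 x 10^-4 = 1.56e-11.
[H^+] = sqrt(Ka x [C2H5NH3+]) = sqrt(1.56e-11 x 0.03963) = 7.87e-7 M.
pH = -log(7.87e-7) = 6.10.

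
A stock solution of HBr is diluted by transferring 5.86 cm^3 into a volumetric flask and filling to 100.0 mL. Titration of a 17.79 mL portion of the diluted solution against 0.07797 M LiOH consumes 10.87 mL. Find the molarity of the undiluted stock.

0.813 M

n(LiOH) = 0.07797 x 0.01087 = 0.0008475 mol.
n(HBr) in the aliquot = 0.0008475 mol.
[diluted HBr] = 0.0008475 / 0.01779 = 0.04764 M.
Dilution factor = 100.0/5.860 = 17.06, so [stock] = 0.04764 x 17.06 = 0.813 M.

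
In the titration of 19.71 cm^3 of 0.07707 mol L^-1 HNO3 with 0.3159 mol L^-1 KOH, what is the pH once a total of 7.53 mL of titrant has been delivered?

n(acid) = 0.07707 x 0.01971 = 0.001519 mol; n(KOH) added = 0.3159 x 0.007530 = 0.002379 mol.
Base is in excess by 0.002379 - 0.001519 = 0.0008597 mol in a total volume of 0.02724 L.
[OH^-] = 0.0008597/0.02724 = 0.03156 M, so pOH = 1.50 and pH = 14.00 - 1.50 = 12.50.

12.50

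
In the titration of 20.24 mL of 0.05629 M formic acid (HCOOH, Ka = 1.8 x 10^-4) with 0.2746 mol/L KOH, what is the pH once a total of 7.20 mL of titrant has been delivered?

n(acid) = 0.05629 x 0.02024 = 0.001139 mol; n(KOH) added = 0.2746 x 0.007200 = 0.001977 mol.
Base is in excess by 0.001977 - 0.001139 = 0.0008378 mol in a total volume of 0.02744 L.
[OH^-] = 0.0008378/0.02744 = 0.03053 M, so pOH = 1.52 and pH = 14.00 - 1.52 = 12.48.

12.48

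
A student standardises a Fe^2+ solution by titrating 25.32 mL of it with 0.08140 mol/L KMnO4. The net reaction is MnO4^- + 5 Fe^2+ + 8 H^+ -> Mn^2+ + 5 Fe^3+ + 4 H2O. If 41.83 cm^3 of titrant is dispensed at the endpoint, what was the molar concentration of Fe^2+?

0.672 M

n(KMnO4) = 0.08140 x 0.04183 = 0.003405 mol.
From the balanced equation, 1 mol KMnO4 reacts with 5 mol Fe^2+, so n(Fe^2+) = 0.003405 x 5/1 = 0.01702 mol.
[Fe^2+] = 0.01702 / 0.02532 L = 0.672 M.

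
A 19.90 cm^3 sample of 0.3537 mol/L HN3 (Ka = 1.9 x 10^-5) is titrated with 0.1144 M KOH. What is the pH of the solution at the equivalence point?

8.83

n(HN3) = 0.3537 x 0.01990 = 0.007039 mol; V(KOH) at equivalence = 0.007039/0.1144 = 0.06153 L.
At equivalence all the acid is converted to N3-; total volume = 0.01990 + 0.06153 = 0.08143 L, so [N3-] = 0.007039/0.08143 = 0.08644 M.
Kb = Kw/Ka = 1.0e-14 / 1.9 x 10^-5 = 5.26e-10.
[OH^-] = sqrt(Kb x [N3-]) = sqrt(5.26e-10 x 0.08644) = 6.75e-6 M.
pOH = 5.17, so pH = 14.00 - 5.17 = 8.83.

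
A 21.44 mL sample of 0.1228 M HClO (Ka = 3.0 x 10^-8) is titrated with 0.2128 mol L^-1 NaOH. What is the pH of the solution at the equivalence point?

10.21

n(HClO) = 0.1228 x 0.02144 = 0.002633 mol; V(NaOH) at equivalence = 0.002633/0.2128 = 0.01237 L.
At equivalence all the acid is converted to ClO-; total volume = 0.02144 + 0.01237 = 0.03381 L, so [ClO-] = 0.002633/0.03381 = 0.07787 M.
Kb = Kw/Ka = 1.0e-14 / 3.0 x 10^-8 = 3.33e-7.
[OH^-] = sqrt(Kb x [ClO-]) = sqrt(3.33e-7 x 0.07787) = 0.000161 M.
pOH = 3.79, so pH = 14.00 - 3.79 = 10.21.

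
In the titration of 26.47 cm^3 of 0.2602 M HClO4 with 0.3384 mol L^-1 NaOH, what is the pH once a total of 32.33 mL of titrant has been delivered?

n(acid) = 0.2602 x 0.02647 = 0.006887 mol; n(NaOH) added = 0.3384 x 0.03233 = 0.01094 mol.
Base is in excess by 0.01094 - 0.006887 = 0.004053 mol in a total volume of 0.05880 L.
[OH^-] = 0.004053/0.05880 = 0.06893 M, so pOH = 1.16 and pH = 14.00 - 1.16 = 12.84.

12.84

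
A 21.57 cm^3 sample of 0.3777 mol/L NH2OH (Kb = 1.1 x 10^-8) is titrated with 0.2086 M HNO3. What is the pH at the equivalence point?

n(NH2OH) = 0.3777 x 0.02157 = 0.008147 mol; V(HNO3) at equivalence = 0.008147/0.2086 = 0.03906 L.
At equivalence the base is fully converted to NH3OH+; total volume = 0.06063 L, so [NH3OH+] = 0.008147/0.06063 = 0.1344 M.
Ka(NH3OH+) = Kw/Kb = 1.0e-14 / 1.1 x 10^-8 = 9.09e-7.
[H^+] = sqrt(Ka x [NH3OH+]) = sqrt(9.09e-7 x 0.1344) = 0.000350 M.
pH = -log(0.000350) = 3.46.

3.46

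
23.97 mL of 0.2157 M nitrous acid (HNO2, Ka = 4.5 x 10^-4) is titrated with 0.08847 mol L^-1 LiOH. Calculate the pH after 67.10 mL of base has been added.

n(acid) = 0.2157 x 0.02397 = 0.005170 mol; n(LiOH) added = 0.08847 x 0.06710 = 0.005936 mol.
Base is in excess by 0.005936 - 0.005170 = 0.0007660 mol in a total volume of 0.09107 L.
[OH^-] = 0.0007660/0.09107 = 0.008411 M, so pOH = 2.08 and pH = 14.00 - 2.08 = 11.92.

11.92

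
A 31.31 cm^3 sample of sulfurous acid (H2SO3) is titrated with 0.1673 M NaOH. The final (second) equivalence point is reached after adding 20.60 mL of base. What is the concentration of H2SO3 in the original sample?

n(NaOH) = 0.1673 x 0.02060 = 0.003446 mol.
At the final (second) equivalence point, 2 mol OH^- react per mol H2SO3, so n(H2SO3) = 0.003446 / 2 = 0.001723 mol.
[H2SO3] = 0.001723 / 0.03131 L = 0.0550 M.

0.0550 M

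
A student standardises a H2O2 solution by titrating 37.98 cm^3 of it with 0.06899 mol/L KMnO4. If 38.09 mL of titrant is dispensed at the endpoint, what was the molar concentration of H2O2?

0.173 M

n(KMnO4) = 0.06899 x 0.03809 = 0.002628 mol.
From the balanced equation, 2 mol KMnO4 reacts with 5 mol H2O2, so n(H2O2) = 0.002628 x 5/2 = 0.006570 mol.
[H2O2] = 0.006570 / 0.03798 L = 0.173 M.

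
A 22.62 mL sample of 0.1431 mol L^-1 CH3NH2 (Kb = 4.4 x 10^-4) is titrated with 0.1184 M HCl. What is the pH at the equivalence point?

n(CH3NH2) = 0.1431 x 0.02262 = 0.003237 mol; V(HCl) at equivalence = 0.003237/0.1184 = 0.02734 L.
At equivalence the base is fully converted to CH3NH3+; total volume = 0.04996 L, so [CH3NH3+] = 0.003237/0.04996 = 0.06479 M.
Ka(CH3NH3+) = Kw/Kb = 1.0e-14 / 4.4 x 10^-4 = 2.27e-11.
[H^+] = sqrt(Ka x [CH3NH3+]) = sqrt(2.27e-11 x 0.06479) = 1.21e-6 M.
pH = -log(1.21e-6) = 5.92.

5.92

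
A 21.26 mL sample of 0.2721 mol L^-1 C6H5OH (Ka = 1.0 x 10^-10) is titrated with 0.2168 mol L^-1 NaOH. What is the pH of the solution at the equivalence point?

n(C6H5OH) = 0.2721 x 0.02126 = 0.005785 mol; V(NaOH) at equivalence = 0.005785/0.2168 = 0.02668 L.
At equivalence all the acid is converted to C6H5O-; total volume = 0.02126 + 0.02668 = 0.04794 L, so [C6H5O-] = 0.005785/0.04794 = 0.1207 M.
Kb = Kw/Ka = 1.0e-14 / 1.0 x 10^-10 = 0.000100.
[OH^-] = sqrt(Kb x [C6H5O-]) = sqrt(0.000100 x 0.1207) = 0.00347 M.
pOH = 2.46, so pH = 14.00 - 2.46 = 11.54.

11.54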